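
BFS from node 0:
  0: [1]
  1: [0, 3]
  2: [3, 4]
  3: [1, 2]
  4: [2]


Visit 0, enqueue [1]
Visit 1, enqueue [3]
Visit 3, enqueue [2]
Visit 2, enqueue [4]
Visit 4, enqueue []

BFS order: [0, 1, 3, 2, 4]


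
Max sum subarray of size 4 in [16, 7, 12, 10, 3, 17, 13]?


[0:4]: 45
[1:5]: 32
[2:6]: 42
[3:7]: 43

Max: 45 at [0:4]


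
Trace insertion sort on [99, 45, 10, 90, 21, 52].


Initial: [99, 45, 10, 90, 21, 52]
Insert 45: [45, 99, 10, 90, 21, 52]
Insert 10: [10, 45, 99, 90, 21, 52]
Insert 90: [10, 45, 90, 99, 21, 52]
Insert 21: [10, 21, 45, 90, 99, 52]
Insert 52: [10, 21, 45, 52, 90, 99]

Sorted: [10, 21, 45, 52, 90, 99]


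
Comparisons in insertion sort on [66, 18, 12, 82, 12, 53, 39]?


Algorithm: insertion sort
Input: [66, 18, 12, 82, 12, 53, 39]
Sorted: [12, 12, 18, 39, 53, 66, 82]

15


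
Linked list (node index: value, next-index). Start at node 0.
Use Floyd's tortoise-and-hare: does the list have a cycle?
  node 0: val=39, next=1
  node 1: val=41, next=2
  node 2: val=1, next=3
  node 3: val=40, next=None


Floyd's tortoise (slow, +1) and hare (fast, +2):
  init: slow=0, fast=0
  step 1: slow=1, fast=2
  step 2: fast 2->3->None, no cycle

Cycle: no


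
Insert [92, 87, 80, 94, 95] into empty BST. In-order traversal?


Insert 92: root
Insert 87: L from 92
Insert 80: L from 92 -> L from 87
Insert 94: R from 92
Insert 95: R from 92 -> R from 94

In-order: [80, 87, 92, 94, 95]


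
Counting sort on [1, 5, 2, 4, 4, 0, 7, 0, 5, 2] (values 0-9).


Input: [1, 5, 2, 4, 4, 0, 7, 0, 5, 2]
Counts: [2, 1, 2, 0, 2, 2, 0, 1, 0, 0]

Sorted: [0, 0, 1, 2, 2, 4, 4, 5, 5, 7]


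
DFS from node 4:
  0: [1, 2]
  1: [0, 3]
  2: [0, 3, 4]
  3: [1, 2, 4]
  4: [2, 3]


Visit 4, push [3, 2]
Visit 2, push [3, 0]
Visit 0, push [1]
Visit 1, push [3]
Visit 3, push []

DFS order: [4, 2, 0, 1, 3]


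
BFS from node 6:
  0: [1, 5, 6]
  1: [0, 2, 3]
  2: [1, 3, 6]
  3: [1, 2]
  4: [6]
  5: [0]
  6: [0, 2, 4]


Visit 6, enqueue [0, 2, 4]
Visit 0, enqueue [1, 5]
Visit 2, enqueue [3]
Visit 4, enqueue []
Visit 1, enqueue []
Visit 5, enqueue []
Visit 3, enqueue []

BFS order: [6, 0, 2, 4, 1, 5, 3]


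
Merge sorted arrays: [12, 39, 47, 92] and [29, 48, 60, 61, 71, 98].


Take 12 from A
Take 29 from B
Take 39 from A
Take 47 from A
Take 48 from B
Take 60 from B
Take 61 from B
Take 71 from B
Take 92 from A

Merged: [12, 29, 39, 47, 48, 60, 61, 71, 92, 98]


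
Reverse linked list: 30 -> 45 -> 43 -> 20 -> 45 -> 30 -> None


Step 1: curr=30, set curr.next=prev(None) | reversed so far: 30
Step 2: curr=45, set curr.next=prev(30) | reversed so far: 45 -> 30
Step 3: curr=43, set curr.next=prev(45) | reversed so far: 43 -> 45 -> 30
Step 4: curr=20, set curr.next=prev(43) | reversed so far: 20 -> 43 -> 45 -> 30
Step 5: curr=45, set curr.next=prev(20) | reversed so far: 45 -> 20 -> 43 -> 45 -> 30
Step 6: curr=30, set curr.next=prev(45) | reversed so far: 30 -> 45 -> 20 -> 43 -> 45 -> 30

30 -> 45 -> 20 -> 43 -> 45 -> 30 -> None


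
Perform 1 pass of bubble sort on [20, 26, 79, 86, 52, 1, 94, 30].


Initial: [20, 26, 79, 86, 52, 1, 94, 30]
Pass 1: [20, 26, 79, 52, 1, 86, 30, 94] (3 swaps)

After 1 pass: [20, 26, 79, 52, 1, 86, 30, 94]


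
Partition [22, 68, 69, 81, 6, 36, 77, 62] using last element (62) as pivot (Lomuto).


Pivot: 62
  22 <= 62: advance i (no swap)
  6 <= 62: swap -> [22, 6, 69, 81, 68, 36, 77, 62]
  36 <= 62: swap -> [22, 6, 36, 81, 68, 69, 77, 62]
Place pivot at 3: [22, 6, 36, 62, 68, 69, 77, 81]

Partitioned: [22, 6, 36, 62, 68, 69, 77, 81]


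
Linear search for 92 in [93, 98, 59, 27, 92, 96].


i=0: 93!=92
i=1: 98!=92
i=2: 59!=92
i=3: 27!=92
i=4: 92==92 found!

Found at 4, 5 comps


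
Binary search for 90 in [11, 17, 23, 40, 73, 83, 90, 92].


Step 1: lo=0, hi=7, mid=3, val=40
Step 2: lo=4, hi=7, mid=5, val=83
Step 3: lo=6, hi=7, mid=6, val=90

Found at index 6


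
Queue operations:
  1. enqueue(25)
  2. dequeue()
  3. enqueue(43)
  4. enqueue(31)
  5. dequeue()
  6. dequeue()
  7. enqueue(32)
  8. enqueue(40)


enqueue(25) -> [25]
dequeue()->25, []
enqueue(43) -> [43]
enqueue(31) -> [43, 31]
dequeue()->43, [31]
dequeue()->31, []
enqueue(32) -> [32]
enqueue(40) -> [32, 40]

Final queue: [32, 40]


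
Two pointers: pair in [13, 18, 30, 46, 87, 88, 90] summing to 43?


lo=0(13)+hi=6(90)=103
lo=0(13)+hi=5(88)=101
lo=0(13)+hi=4(87)=100
lo=0(13)+hi=3(46)=59
lo=0(13)+hi=2(30)=43

Yes: 13+30=43


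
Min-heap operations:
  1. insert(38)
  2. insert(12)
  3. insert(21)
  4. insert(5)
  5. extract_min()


insert(38) -> [38]
insert(12) -> [12, 38]
insert(21) -> [12, 38, 21]
insert(5) -> [5, 12, 21, 38]
extract_min()->5, [12, 38, 21]

Final heap: [12, 38, 21]


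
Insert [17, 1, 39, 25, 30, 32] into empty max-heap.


Insert 17: [17]
Insert 1: [17, 1]
Insert 39: [39, 1, 17]
Insert 25: [39, 25, 17, 1]
Insert 30: [39, 30, 17, 1, 25]
Insert 32: [39, 30, 32, 1, 25, 17]

Final heap: [39, 30, 32, 1, 25, 17]


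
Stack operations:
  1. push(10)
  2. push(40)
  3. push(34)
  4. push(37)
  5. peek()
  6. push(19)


push(10) -> [10]
push(40) -> [10, 40]
push(34) -> [10, 40, 34]
push(37) -> [10, 40, 34, 37]
peek()->37
push(19) -> [10, 40, 34, 37, 19]

Final stack: [10, 40, 34, 37, 19]


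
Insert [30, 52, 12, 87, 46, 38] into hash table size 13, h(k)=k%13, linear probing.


Insert 30: h=4 -> slot 4
Insert 52: h=0 -> slot 0
Insert 12: h=12 -> slot 12
Insert 87: h=9 -> slot 9
Insert 46: h=7 -> slot 7
Insert 38: h=12, 2 probes -> slot 1

Table: [52, 38, None, None, 30, None, None, 46, None, 87, None, None, 12]


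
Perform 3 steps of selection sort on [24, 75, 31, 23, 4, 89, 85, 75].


Initial: [24, 75, 31, 23, 4, 89, 85, 75]
Step 1: min=4 at 4
  Swap: [4, 75, 31, 23, 24, 89, 85, 75]
Step 2: min=23 at 3
  Swap: [4, 23, 31, 75, 24, 89, 85, 75]
Step 3: min=24 at 4
  Swap: [4, 23, 24, 75, 31, 89, 85, 75]

After 3 steps: [4, 23, 24, 75, 31, 89, 85, 75]


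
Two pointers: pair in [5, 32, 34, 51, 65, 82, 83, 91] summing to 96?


lo=0(5)+hi=7(91)=96

Yes: 5+91=96


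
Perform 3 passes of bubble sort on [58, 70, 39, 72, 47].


Initial: [58, 70, 39, 72, 47]
Pass 1: [58, 39, 70, 47, 72] (2 swaps)
Pass 2: [39, 58, 47, 70, 72] (2 swaps)
Pass 3: [39, 47, 58, 70, 72] (1 swaps)

After 3 passes: [39, 47, 58, 70, 72]


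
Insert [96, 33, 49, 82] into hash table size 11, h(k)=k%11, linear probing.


Insert 96: h=8 -> slot 8
Insert 33: h=0 -> slot 0
Insert 49: h=5 -> slot 5
Insert 82: h=5, 1 probes -> slot 6

Table: [33, None, None, None, None, 49, 82, None, 96, None, None]


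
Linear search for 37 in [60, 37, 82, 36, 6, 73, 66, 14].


i=0: 60!=37
i=1: 37==37 found!

Found at 1, 2 comps


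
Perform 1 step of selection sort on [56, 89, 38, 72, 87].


Initial: [56, 89, 38, 72, 87]
Step 1: min=38 at 2
  Swap: [38, 89, 56, 72, 87]

After 1 step: [38, 89, 56, 72, 87]


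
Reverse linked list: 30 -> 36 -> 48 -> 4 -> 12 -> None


Step 1: curr=30, set curr.next=prev(None) | reversed so far: 30
Step 2: curr=36, set curr.next=prev(30) | reversed so far: 36 -> 30
Step 3: curr=48, set curr.next=prev(36) | reversed so far: 48 -> 36 -> 30
Step 4: curr=4, set curr.next=prev(48) | reversed so far: 4 -> 48 -> 36 -> 30
Step 5: curr=12, set curr.next=prev(4) | reversed so far: 12 -> 4 -> 48 -> 36 -> 30

12 -> 4 -> 48 -> 36 -> 30 -> None


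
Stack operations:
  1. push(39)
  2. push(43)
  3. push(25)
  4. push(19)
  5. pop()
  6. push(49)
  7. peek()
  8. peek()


push(39) -> [39]
push(43) -> [39, 43]
push(25) -> [39, 43, 25]
push(19) -> [39, 43, 25, 19]
pop()->19, [39, 43, 25]
push(49) -> [39, 43, 25, 49]
peek()->49
peek()->49

Final stack: [39, 43, 25, 49]


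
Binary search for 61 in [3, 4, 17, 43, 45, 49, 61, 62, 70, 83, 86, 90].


Step 1: lo=0, hi=11, mid=5, val=49
Step 2: lo=6, hi=11, mid=8, val=70
Step 3: lo=6, hi=7, mid=6, val=61

Found at index 6


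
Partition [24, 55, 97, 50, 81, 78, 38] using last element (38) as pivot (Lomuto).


Pivot: 38
  24 <= 38: advance i (no swap)
Place pivot at 1: [24, 38, 97, 50, 81, 78, 55]

Partitioned: [24, 38, 97, 50, 81, 78, 55]


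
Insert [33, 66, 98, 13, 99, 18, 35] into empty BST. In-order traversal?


Insert 33: root
Insert 66: R from 33
Insert 98: R from 33 -> R from 66
Insert 13: L from 33
Insert 99: R from 33 -> R from 66 -> R from 98
Insert 18: L from 33 -> R from 13
Insert 35: R from 33 -> L from 66

In-order: [13, 18, 33, 35, 66, 98, 99]


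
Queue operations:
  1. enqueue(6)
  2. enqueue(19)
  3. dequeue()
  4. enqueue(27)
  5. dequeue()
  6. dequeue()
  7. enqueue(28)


enqueue(6) -> [6]
enqueue(19) -> [6, 19]
dequeue()->6, [19]
enqueue(27) -> [19, 27]
dequeue()->19, [27]
dequeue()->27, []
enqueue(28) -> [28]

Final queue: [28]


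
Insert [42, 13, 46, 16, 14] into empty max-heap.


Insert 42: [42]
Insert 13: [42, 13]
Insert 46: [46, 13, 42]
Insert 16: [46, 16, 42, 13]
Insert 14: [46, 16, 42, 13, 14]

Final heap: [46, 16, 42, 13, 14]


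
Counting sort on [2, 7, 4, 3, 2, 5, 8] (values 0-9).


Input: [2, 7, 4, 3, 2, 5, 8]
Counts: [0, 0, 2, 1, 1, 1, 0, 1, 1, 0]

Sorted: [2, 2, 3, 4, 5, 7, 8]


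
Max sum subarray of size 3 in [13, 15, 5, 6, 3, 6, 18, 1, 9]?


[0:3]: 33
[1:4]: 26
[2:5]: 14
[3:6]: 15
[4:7]: 27
[5:8]: 25
[6:9]: 28

Max: 33 at [0:3]


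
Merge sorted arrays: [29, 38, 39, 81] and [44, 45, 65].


Take 29 from A
Take 38 from A
Take 39 from A
Take 44 from B
Take 45 from B
Take 65 from B

Merged: [29, 38, 39, 44, 45, 65, 81]


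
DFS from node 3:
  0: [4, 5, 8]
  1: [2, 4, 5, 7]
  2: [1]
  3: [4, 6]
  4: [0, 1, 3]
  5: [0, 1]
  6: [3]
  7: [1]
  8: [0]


Visit 3, push [6, 4]
Visit 4, push [1, 0]
Visit 0, push [8, 5]
Visit 5, push [1]
Visit 1, push [7, 2]
Visit 2, push []
Visit 7, push []
Visit 8, push []
Visit 6, push []

DFS order: [3, 4, 0, 5, 1, 2, 7, 8, 6]


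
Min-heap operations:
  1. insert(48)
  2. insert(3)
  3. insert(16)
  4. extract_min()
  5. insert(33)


insert(48) -> [48]
insert(3) -> [3, 48]
insert(16) -> [3, 48, 16]
extract_min()->3, [16, 48]
insert(33) -> [16, 48, 33]

Final heap: [16, 48, 33]


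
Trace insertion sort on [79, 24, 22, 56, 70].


Initial: [79, 24, 22, 56, 70]
Insert 24: [24, 79, 22, 56, 70]
Insert 22: [22, 24, 79, 56, 70]
Insert 56: [22, 24, 56, 79, 70]
Insert 70: [22, 24, 56, 70, 79]

Sorted: [22, 24, 56, 70, 79]


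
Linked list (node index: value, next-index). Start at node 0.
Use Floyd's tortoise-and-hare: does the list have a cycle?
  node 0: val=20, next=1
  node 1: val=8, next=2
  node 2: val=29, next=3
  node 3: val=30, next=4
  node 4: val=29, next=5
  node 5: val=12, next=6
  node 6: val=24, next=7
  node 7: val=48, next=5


Floyd's tortoise (slow, +1) and hare (fast, +2):
  init: slow=0, fast=0
  step 1: slow=1, fast=2
  step 2: slow=2, fast=4
  step 3: slow=3, fast=6
  step 4: slow=4, fast=5
  step 5: slow=5, fast=7
  step 6: slow=6, fast=6
  slow == fast at node 6: cycle detected

Cycle: yes


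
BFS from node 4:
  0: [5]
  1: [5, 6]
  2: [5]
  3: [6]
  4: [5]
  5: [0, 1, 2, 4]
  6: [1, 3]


Visit 4, enqueue [5]
Visit 5, enqueue [0, 1, 2]
Visit 0, enqueue []
Visit 1, enqueue [6]
Visit 2, enqueue []
Visit 6, enqueue [3]
Visit 3, enqueue []

BFS order: [4, 5, 0, 1, 2, 6, 3]


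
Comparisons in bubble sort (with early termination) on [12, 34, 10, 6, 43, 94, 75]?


Algorithm: bubble sort (with early termination)
Input: [12, 34, 10, 6, 43, 94, 75]
Sorted: [6, 10, 12, 34, 43, 75, 94]

18


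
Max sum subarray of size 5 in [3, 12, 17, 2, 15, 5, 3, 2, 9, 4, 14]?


[0:5]: 49
[1:6]: 51
[2:7]: 42
[3:8]: 27
[4:9]: 34
[5:10]: 23
[6:11]: 32

Max: 51 at [1:6]


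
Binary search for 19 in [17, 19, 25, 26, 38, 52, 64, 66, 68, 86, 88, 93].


Step 1: lo=0, hi=11, mid=5, val=52
Step 2: lo=0, hi=4, mid=2, val=25
Step 3: lo=0, hi=1, mid=0, val=17
Step 4: lo=1, hi=1, mid=1, val=19

Found at index 1


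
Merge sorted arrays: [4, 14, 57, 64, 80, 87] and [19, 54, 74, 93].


Take 4 from A
Take 14 from A
Take 19 from B
Take 54 from B
Take 57 from A
Take 64 from A
Take 74 from B
Take 80 from A
Take 87 from A

Merged: [4, 14, 19, 54, 57, 64, 74, 80, 87, 93]


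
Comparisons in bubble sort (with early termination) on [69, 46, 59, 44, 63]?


Algorithm: bubble sort (with early termination)
Input: [69, 46, 59, 44, 63]
Sorted: [44, 46, 59, 63, 69]

10


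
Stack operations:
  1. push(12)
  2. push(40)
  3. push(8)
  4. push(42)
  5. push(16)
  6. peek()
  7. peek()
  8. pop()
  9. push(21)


push(12) -> [12]
push(40) -> [12, 40]
push(8) -> [12, 40, 8]
push(42) -> [12, 40, 8, 42]
push(16) -> [12, 40, 8, 42, 16]
peek()->16
peek()->16
pop()->16, [12, 40, 8, 42]
push(21) -> [12, 40, 8, 42, 21]

Final stack: [12, 40, 8, 42, 21]


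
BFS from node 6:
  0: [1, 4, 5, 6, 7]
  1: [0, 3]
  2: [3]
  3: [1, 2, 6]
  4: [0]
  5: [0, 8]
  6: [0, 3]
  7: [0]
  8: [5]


Visit 6, enqueue [0, 3]
Visit 0, enqueue [1, 4, 5, 7]
Visit 3, enqueue [2]
Visit 1, enqueue []
Visit 4, enqueue []
Visit 5, enqueue [8]
Visit 7, enqueue []
Visit 2, enqueue []
Visit 8, enqueue []

BFS order: [6, 0, 3, 1, 4, 5, 7, 2, 8]


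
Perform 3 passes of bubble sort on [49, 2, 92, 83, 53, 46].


Initial: [49, 2, 92, 83, 53, 46]
Pass 1: [2, 49, 83, 53, 46, 92] (4 swaps)
Pass 2: [2, 49, 53, 46, 83, 92] (2 swaps)
Pass 3: [2, 49, 46, 53, 83, 92] (1 swaps)

After 3 passes: [2, 49, 46, 53, 83, 92]


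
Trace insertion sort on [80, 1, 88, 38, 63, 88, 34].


Initial: [80, 1, 88, 38, 63, 88, 34]
Insert 1: [1, 80, 88, 38, 63, 88, 34]
Insert 88: [1, 80, 88, 38, 63, 88, 34]
Insert 38: [1, 38, 80, 88, 63, 88, 34]
Insert 63: [1, 38, 63, 80, 88, 88, 34]
Insert 88: [1, 38, 63, 80, 88, 88, 34]
Insert 34: [1, 34, 38, 63, 80, 88, 88]

Sorted: [1, 34, 38, 63, 80, 88, 88]


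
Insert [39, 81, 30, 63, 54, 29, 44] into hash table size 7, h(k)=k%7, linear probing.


Insert 39: h=4 -> slot 4
Insert 81: h=4, 1 probes -> slot 5
Insert 30: h=2 -> slot 2
Insert 63: h=0 -> slot 0
Insert 54: h=5, 1 probes -> slot 6
Insert 29: h=1 -> slot 1
Insert 44: h=2, 1 probes -> slot 3

Table: [63, 29, 30, 44, 39, 81, 54]


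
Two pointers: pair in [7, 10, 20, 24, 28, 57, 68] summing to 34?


lo=0(7)+hi=6(68)=75
lo=0(7)+hi=5(57)=64
lo=0(7)+hi=4(28)=35
lo=0(7)+hi=3(24)=31
lo=1(10)+hi=3(24)=34

Yes: 10+24=34


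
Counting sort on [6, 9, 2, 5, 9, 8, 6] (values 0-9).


Input: [6, 9, 2, 5, 9, 8, 6]
Counts: [0, 0, 1, 0, 0, 1, 2, 0, 1, 2]

Sorted: [2, 5, 6, 6, 8, 9, 9]


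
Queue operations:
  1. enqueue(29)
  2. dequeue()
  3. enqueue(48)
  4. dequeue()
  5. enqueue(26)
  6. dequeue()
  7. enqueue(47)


enqueue(29) -> [29]
dequeue()->29, []
enqueue(48) -> [48]
dequeue()->48, []
enqueue(26) -> [26]
dequeue()->26, []
enqueue(47) -> [47]

Final queue: [47]


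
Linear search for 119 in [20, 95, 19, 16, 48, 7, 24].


i=0: 20!=119
i=1: 95!=119
i=2: 19!=119
i=3: 16!=119
i=4: 48!=119
i=5: 7!=119
i=6: 24!=119

Not found, 7 comps


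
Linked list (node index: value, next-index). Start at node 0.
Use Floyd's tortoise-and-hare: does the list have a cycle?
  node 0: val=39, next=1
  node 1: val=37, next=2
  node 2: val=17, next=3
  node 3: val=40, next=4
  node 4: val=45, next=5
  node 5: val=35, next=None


Floyd's tortoise (slow, +1) and hare (fast, +2):
  init: slow=0, fast=0
  step 1: slow=1, fast=2
  step 2: slow=2, fast=4
  step 3: fast 4->5->None, no cycle

Cycle: no


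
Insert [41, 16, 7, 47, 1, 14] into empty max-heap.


Insert 41: [41]
Insert 16: [41, 16]
Insert 7: [41, 16, 7]
Insert 47: [47, 41, 7, 16]
Insert 1: [47, 41, 7, 16, 1]
Insert 14: [47, 41, 14, 16, 1, 7]

Final heap: [47, 41, 14, 16, 1, 7]


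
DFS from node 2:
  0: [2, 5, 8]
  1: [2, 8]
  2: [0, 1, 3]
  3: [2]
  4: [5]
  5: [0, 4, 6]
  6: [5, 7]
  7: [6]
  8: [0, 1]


Visit 2, push [3, 1, 0]
Visit 0, push [8, 5]
Visit 5, push [6, 4]
Visit 4, push []
Visit 6, push [7]
Visit 7, push []
Visit 8, push [1]
Visit 1, push []
Visit 3, push []

DFS order: [2, 0, 5, 4, 6, 7, 8, 1, 3]


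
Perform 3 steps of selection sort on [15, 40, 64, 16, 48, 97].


Initial: [15, 40, 64, 16, 48, 97]
Step 1: min=15 at 0
  Swap: [15, 40, 64, 16, 48, 97]
Step 2: min=16 at 3
  Swap: [15, 16, 64, 40, 48, 97]
Step 3: min=40 at 3
  Swap: [15, 16, 40, 64, 48, 97]

After 3 steps: [15, 16, 40, 64, 48, 97]


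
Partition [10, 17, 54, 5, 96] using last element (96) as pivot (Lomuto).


Pivot: 96
  10 <= 96: advance i (no swap)
  17 <= 96: advance i (no swap)
  54 <= 96: advance i (no swap)
  5 <= 96: advance i (no swap)
Place pivot at 4: [10, 17, 54, 5, 96]

Partitioned: [10, 17, 54, 5, 96]


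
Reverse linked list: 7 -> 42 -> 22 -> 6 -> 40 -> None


Step 1: curr=7, set curr.next=prev(None) | reversed so far: 7
Step 2: curr=42, set curr.next=prev(7) | reversed so far: 42 -> 7
Step 3: curr=22, set curr.next=prev(42) | reversed so far: 22 -> 42 -> 7
Step 4: curr=6, set curr.next=prev(22) | reversed so far: 6 -> 22 -> 42 -> 7
Step 5: curr=40, set curr.next=prev(6) | reversed so far: 40 -> 6 -> 22 -> 42 -> 7

40 -> 6 -> 22 -> 42 -> 7 -> None


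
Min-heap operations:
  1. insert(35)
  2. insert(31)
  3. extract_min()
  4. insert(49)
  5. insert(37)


insert(35) -> [35]
insert(31) -> [31, 35]
extract_min()->31, [35]
insert(49) -> [35, 49]
insert(37) -> [35, 49, 37]

Final heap: [35, 49, 37]


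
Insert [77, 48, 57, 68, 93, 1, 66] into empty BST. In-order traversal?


Insert 77: root
Insert 48: L from 77
Insert 57: L from 77 -> R from 48
Insert 68: L from 77 -> R from 48 -> R from 57
Insert 93: R from 77
Insert 1: L from 77 -> L from 48
Insert 66: L from 77 -> R from 48 -> R from 57 -> L from 68

In-order: [1, 48, 57, 66, 68, 77, 93]


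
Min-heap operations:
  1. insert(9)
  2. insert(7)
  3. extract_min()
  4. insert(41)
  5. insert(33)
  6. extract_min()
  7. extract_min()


insert(9) -> [9]
insert(7) -> [7, 9]
extract_min()->7, [9]
insert(41) -> [9, 41]
insert(33) -> [9, 41, 33]
extract_min()->9, [33, 41]
extract_min()->33, [41]

Final heap: [41]


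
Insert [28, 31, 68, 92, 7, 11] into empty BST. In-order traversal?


Insert 28: root
Insert 31: R from 28
Insert 68: R from 28 -> R from 31
Insert 92: R from 28 -> R from 31 -> R from 68
Insert 7: L from 28
Insert 11: L from 28 -> R from 7

In-order: [7, 11, 28, 31, 68, 92]


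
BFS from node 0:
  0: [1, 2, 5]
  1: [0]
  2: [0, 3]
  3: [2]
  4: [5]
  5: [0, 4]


Visit 0, enqueue [1, 2, 5]
Visit 1, enqueue []
Visit 2, enqueue [3]
Visit 5, enqueue [4]
Visit 3, enqueue []
Visit 4, enqueue []

BFS order: [0, 1, 2, 5, 3, 4]


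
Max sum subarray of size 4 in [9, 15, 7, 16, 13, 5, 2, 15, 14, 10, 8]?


[0:4]: 47
[1:5]: 51
[2:6]: 41
[3:7]: 36
[4:8]: 35
[5:9]: 36
[6:10]: 41
[7:11]: 47

Max: 51 at [1:5]


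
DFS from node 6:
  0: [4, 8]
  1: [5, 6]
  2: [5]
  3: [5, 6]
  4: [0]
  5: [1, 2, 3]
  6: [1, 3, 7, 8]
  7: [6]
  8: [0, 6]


Visit 6, push [8, 7, 3, 1]
Visit 1, push [5]
Visit 5, push [3, 2]
Visit 2, push []
Visit 3, push []
Visit 7, push []
Visit 8, push [0]
Visit 0, push [4]
Visit 4, push []

DFS order: [6, 1, 5, 2, 3, 7, 8, 0, 4]


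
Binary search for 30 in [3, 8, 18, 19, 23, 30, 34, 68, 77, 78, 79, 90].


Step 1: lo=0, hi=11, mid=5, val=30

Found at index 5


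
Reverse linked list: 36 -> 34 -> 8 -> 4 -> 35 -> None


Step 1: curr=36, set curr.next=prev(None) | reversed so far: 36
Step 2: curr=34, set curr.next=prev(36) | reversed so far: 34 -> 36
Step 3: curr=8, set curr.next=prev(34) | reversed so far: 8 -> 34 -> 36
Step 4: curr=4, set curr.next=prev(8) | reversed so far: 4 -> 8 -> 34 -> 36
Step 5: curr=35, set curr.next=prev(4) | reversed so far: 35 -> 4 -> 8 -> 34 -> 36

35 -> 4 -> 8 -> 34 -> 36 -> None


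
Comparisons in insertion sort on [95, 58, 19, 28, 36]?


Algorithm: insertion sort
Input: [95, 58, 19, 28, 36]
Sorted: [19, 28, 36, 58, 95]

9


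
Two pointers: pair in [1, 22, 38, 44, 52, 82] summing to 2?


lo=0(1)+hi=5(82)=83
lo=0(1)+hi=4(52)=53
lo=0(1)+hi=3(44)=45
lo=0(1)+hi=2(38)=39
lo=0(1)+hi=1(22)=23

No pair found


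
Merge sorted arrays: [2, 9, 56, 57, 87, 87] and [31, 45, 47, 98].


Take 2 from A
Take 9 from A
Take 31 from B
Take 45 from B
Take 47 from B
Take 56 from A
Take 57 from A
Take 87 from A
Take 87 from A

Merged: [2, 9, 31, 45, 47, 56, 57, 87, 87, 98]


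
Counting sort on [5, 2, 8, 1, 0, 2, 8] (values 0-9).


Input: [5, 2, 8, 1, 0, 2, 8]
Counts: [1, 1, 2, 0, 0, 1, 0, 0, 2, 0]

Sorted: [0, 1, 2, 2, 5, 8, 8]


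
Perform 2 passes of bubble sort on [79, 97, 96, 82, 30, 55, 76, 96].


Initial: [79, 97, 96, 82, 30, 55, 76, 96]
Pass 1: [79, 96, 82, 30, 55, 76, 96, 97] (6 swaps)
Pass 2: [79, 82, 30, 55, 76, 96, 96, 97] (4 swaps)

After 2 passes: [79, 82, 30, 55, 76, 96, 96, 97]


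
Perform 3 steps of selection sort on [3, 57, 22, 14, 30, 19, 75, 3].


Initial: [3, 57, 22, 14, 30, 19, 75, 3]
Step 1: min=3 at 0
  Swap: [3, 57, 22, 14, 30, 19, 75, 3]
Step 2: min=3 at 7
  Swap: [3, 3, 22, 14, 30, 19, 75, 57]
Step 3: min=14 at 3
  Swap: [3, 3, 14, 22, 30, 19, 75, 57]

After 3 steps: [3, 3, 14, 22, 30, 19, 75, 57]


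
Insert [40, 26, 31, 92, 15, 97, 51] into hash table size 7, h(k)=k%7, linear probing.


Insert 40: h=5 -> slot 5
Insert 26: h=5, 1 probes -> slot 6
Insert 31: h=3 -> slot 3
Insert 92: h=1 -> slot 1
Insert 15: h=1, 1 probes -> slot 2
Insert 97: h=6, 1 probes -> slot 0
Insert 51: h=2, 2 probes -> slot 4

Table: [97, 92, 15, 31, 51, 40, 26]


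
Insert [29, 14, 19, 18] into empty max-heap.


Insert 29: [29]
Insert 14: [29, 14]
Insert 19: [29, 14, 19]
Insert 18: [29, 18, 19, 14]

Final heap: [29, 18, 19, 14]


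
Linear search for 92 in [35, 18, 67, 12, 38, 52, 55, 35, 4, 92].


i=0: 35!=92
i=1: 18!=92
i=2: 67!=92
i=3: 12!=92
i=4: 38!=92
i=5: 52!=92
i=6: 55!=92
i=7: 35!=92
i=8: 4!=92
i=9: 92==92 found!

Found at 9, 10 comps


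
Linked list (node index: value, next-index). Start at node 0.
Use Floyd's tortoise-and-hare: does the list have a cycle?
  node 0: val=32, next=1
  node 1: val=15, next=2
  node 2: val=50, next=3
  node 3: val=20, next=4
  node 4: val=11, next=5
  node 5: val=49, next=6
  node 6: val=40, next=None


Floyd's tortoise (slow, +1) and hare (fast, +2):
  init: slow=0, fast=0
  step 1: slow=1, fast=2
  step 2: slow=2, fast=4
  step 3: slow=3, fast=6
  step 4: fast -> None, no cycle

Cycle: no


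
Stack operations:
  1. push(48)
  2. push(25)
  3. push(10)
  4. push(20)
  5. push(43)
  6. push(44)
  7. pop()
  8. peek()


push(48) -> [48]
push(25) -> [48, 25]
push(10) -> [48, 25, 10]
push(20) -> [48, 25, 10, 20]
push(43) -> [48, 25, 10, 20, 43]
push(44) -> [48, 25, 10, 20, 43, 44]
pop()->44, [48, 25, 10, 20, 43]
peek()->43

Final stack: [48, 25, 10, 20, 43]


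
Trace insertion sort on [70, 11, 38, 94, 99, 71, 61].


Initial: [70, 11, 38, 94, 99, 71, 61]
Insert 11: [11, 70, 38, 94, 99, 71, 61]
Insert 38: [11, 38, 70, 94, 99, 71, 61]
Insert 94: [11, 38, 70, 94, 99, 71, 61]
Insert 99: [11, 38, 70, 94, 99, 71, 61]
Insert 71: [11, 38, 70, 71, 94, 99, 61]
Insert 61: [11, 38, 61, 70, 71, 94, 99]

Sorted: [11, 38, 61, 70, 71, 94, 99]


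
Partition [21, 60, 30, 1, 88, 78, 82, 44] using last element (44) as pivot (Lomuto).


Pivot: 44
  21 <= 44: advance i (no swap)
  30 <= 44: swap -> [21, 30, 60, 1, 88, 78, 82, 44]
  1 <= 44: swap -> [21, 30, 1, 60, 88, 78, 82, 44]
Place pivot at 3: [21, 30, 1, 44, 88, 78, 82, 60]

Partitioned: [21, 30, 1, 44, 88, 78, 82, 60]


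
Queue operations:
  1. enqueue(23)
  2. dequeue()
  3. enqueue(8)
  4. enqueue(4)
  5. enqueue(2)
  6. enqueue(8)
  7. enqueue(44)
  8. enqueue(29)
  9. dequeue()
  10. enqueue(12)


enqueue(23) -> [23]
dequeue()->23, []
enqueue(8) -> [8]
enqueue(4) -> [8, 4]
enqueue(2) -> [8, 4, 2]
enqueue(8) -> [8, 4, 2, 8]
enqueue(44) -> [8, 4, 2, 8, 44]
enqueue(29) -> [8, 4, 2, 8, 44, 29]
dequeue()->8, [4, 2, 8, 44, 29]
enqueue(12) -> [4, 2, 8, 44, 29, 12]

Final queue: [4, 2, 8, 44, 29, 12]


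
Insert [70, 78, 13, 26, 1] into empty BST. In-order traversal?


Insert 70: root
Insert 78: R from 70
Insert 13: L from 70
Insert 26: L from 70 -> R from 13
Insert 1: L from 70 -> L from 13

In-order: [1, 13, 26, 70, 78]


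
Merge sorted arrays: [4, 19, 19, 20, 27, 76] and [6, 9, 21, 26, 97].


Take 4 from A
Take 6 from B
Take 9 from B
Take 19 from A
Take 19 from A
Take 20 from A
Take 21 from B
Take 26 from B
Take 27 from A
Take 76 from A

Merged: [4, 6, 9, 19, 19, 20, 21, 26, 27, 76, 97]


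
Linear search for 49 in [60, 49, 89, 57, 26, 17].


i=0: 60!=49
i=1: 49==49 found!

Found at 1, 2 comps


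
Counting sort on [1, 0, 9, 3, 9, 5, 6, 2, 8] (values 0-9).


Input: [1, 0, 9, 3, 9, 5, 6, 2, 8]
Counts: [1, 1, 1, 1, 0, 1, 1, 0, 1, 2]

Sorted: [0, 1, 2, 3, 5, 6, 8, 9, 9]


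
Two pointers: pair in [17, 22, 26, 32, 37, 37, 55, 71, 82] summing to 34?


lo=0(17)+hi=8(82)=99
lo=0(17)+hi=7(71)=88
lo=0(17)+hi=6(55)=72
lo=0(17)+hi=5(37)=54
lo=0(17)+hi=4(37)=54
lo=0(17)+hi=3(32)=49
lo=0(17)+hi=2(26)=43
lo=0(17)+hi=1(22)=39

No pair found


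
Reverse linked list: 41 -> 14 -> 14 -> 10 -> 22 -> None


Step 1: curr=41, set curr.next=prev(None) | reversed so far: 41
Step 2: curr=14, set curr.next=prev(41) | reversed so far: 14 -> 41
Step 3: curr=14, set curr.next=prev(14) | reversed so far: 14 -> 14 -> 41
Step 4: curr=10, set curr.next=prev(14) | reversed so far: 10 -> 14 -> 14 -> 41
Step 5: curr=22, set curr.next=prev(10) | reversed so far: 22 -> 10 -> 14 -> 14 -> 41

22 -> 10 -> 14 -> 14 -> 41 -> None


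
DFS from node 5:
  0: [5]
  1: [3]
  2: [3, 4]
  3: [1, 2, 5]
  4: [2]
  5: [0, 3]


Visit 5, push [3, 0]
Visit 0, push []
Visit 3, push [2, 1]
Visit 1, push []
Visit 2, push [4]
Visit 4, push []

DFS order: [5, 0, 3, 1, 2, 4]


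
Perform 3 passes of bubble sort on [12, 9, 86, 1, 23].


Initial: [12, 9, 86, 1, 23]
Pass 1: [9, 12, 1, 23, 86] (3 swaps)
Pass 2: [9, 1, 12, 23, 86] (1 swaps)
Pass 3: [1, 9, 12, 23, 86] (1 swaps)

After 3 passes: [1, 9, 12, 23, 86]


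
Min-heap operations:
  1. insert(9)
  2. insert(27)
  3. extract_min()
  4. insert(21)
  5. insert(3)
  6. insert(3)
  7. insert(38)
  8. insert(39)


insert(9) -> [9]
insert(27) -> [9, 27]
extract_min()->9, [27]
insert(21) -> [21, 27]
insert(3) -> [3, 27, 21]
insert(3) -> [3, 3, 21, 27]
insert(38) -> [3, 3, 21, 27, 38]
insert(39) -> [3, 3, 21, 27, 38, 39]

Final heap: [3, 3, 21, 27, 38, 39]


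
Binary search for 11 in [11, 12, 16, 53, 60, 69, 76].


Step 1: lo=0, hi=6, mid=3, val=53
Step 2: lo=0, hi=2, mid=1, val=12
Step 3: lo=0, hi=0, mid=0, val=11

Found at index 0


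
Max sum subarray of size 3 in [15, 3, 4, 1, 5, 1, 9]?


[0:3]: 22
[1:4]: 8
[2:5]: 10
[3:6]: 7
[4:7]: 15

Max: 22 at [0:3]


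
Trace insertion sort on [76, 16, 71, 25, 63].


Initial: [76, 16, 71, 25, 63]
Insert 16: [16, 76, 71, 25, 63]
Insert 71: [16, 71, 76, 25, 63]
Insert 25: [16, 25, 71, 76, 63]
Insert 63: [16, 25, 63, 71, 76]

Sorted: [16, 25, 63, 71, 76]


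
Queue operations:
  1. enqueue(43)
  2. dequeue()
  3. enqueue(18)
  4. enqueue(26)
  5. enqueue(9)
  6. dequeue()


enqueue(43) -> [43]
dequeue()->43, []
enqueue(18) -> [18]
enqueue(26) -> [18, 26]
enqueue(9) -> [18, 26, 9]
dequeue()->18, [26, 9]

Final queue: [26, 9]


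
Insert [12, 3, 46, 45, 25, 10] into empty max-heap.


Insert 12: [12]
Insert 3: [12, 3]
Insert 46: [46, 3, 12]
Insert 45: [46, 45, 12, 3]
Insert 25: [46, 45, 12, 3, 25]
Insert 10: [46, 45, 12, 3, 25, 10]

Final heap: [46, 45, 12, 3, 25, 10]


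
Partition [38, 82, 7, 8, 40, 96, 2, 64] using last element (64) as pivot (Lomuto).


Pivot: 64
  38 <= 64: advance i (no swap)
  7 <= 64: swap -> [38, 7, 82, 8, 40, 96, 2, 64]
  8 <= 64: swap -> [38, 7, 8, 82, 40, 96, 2, 64]
  40 <= 64: swap -> [38, 7, 8, 40, 82, 96, 2, 64]
  2 <= 64: swap -> [38, 7, 8, 40, 2, 96, 82, 64]
Place pivot at 5: [38, 7, 8, 40, 2, 64, 82, 96]

Partitioned: [38, 7, 8, 40, 2, 64, 82, 96]


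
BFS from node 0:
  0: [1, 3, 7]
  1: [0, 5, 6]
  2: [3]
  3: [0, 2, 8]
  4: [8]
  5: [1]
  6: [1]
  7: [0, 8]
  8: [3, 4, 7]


Visit 0, enqueue [1, 3, 7]
Visit 1, enqueue [5, 6]
Visit 3, enqueue [2, 8]
Visit 7, enqueue []
Visit 5, enqueue []
Visit 6, enqueue []
Visit 2, enqueue []
Visit 8, enqueue [4]
Visit 4, enqueue []

BFS order: [0, 1, 3, 7, 5, 6, 2, 8, 4]


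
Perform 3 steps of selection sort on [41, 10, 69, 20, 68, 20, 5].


Initial: [41, 10, 69, 20, 68, 20, 5]
Step 1: min=5 at 6
  Swap: [5, 10, 69, 20, 68, 20, 41]
Step 2: min=10 at 1
  Swap: [5, 10, 69, 20, 68, 20, 41]
Step 3: min=20 at 3
  Swap: [5, 10, 20, 69, 68, 20, 41]

After 3 steps: [5, 10, 20, 69, 68, 20, 41]


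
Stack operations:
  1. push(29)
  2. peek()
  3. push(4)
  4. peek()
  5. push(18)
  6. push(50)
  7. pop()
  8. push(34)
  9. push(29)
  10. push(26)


push(29) -> [29]
peek()->29
push(4) -> [29, 4]
peek()->4
push(18) -> [29, 4, 18]
push(50) -> [29, 4, 18, 50]
pop()->50, [29, 4, 18]
push(34) -> [29, 4, 18, 34]
push(29) -> [29, 4, 18, 34, 29]
push(26) -> [29, 4, 18, 34, 29, 26]

Final stack: [29, 4, 18, 34, 29, 26]


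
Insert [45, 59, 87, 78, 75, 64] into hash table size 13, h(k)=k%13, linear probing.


Insert 45: h=6 -> slot 6
Insert 59: h=7 -> slot 7
Insert 87: h=9 -> slot 9
Insert 78: h=0 -> slot 0
Insert 75: h=10 -> slot 10
Insert 64: h=12 -> slot 12

Table: [78, None, None, None, None, None, 45, 59, None, 87, 75, None, 64]


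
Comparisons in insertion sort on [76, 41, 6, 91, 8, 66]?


Algorithm: insertion sort
Input: [76, 41, 6, 91, 8, 66]
Sorted: [6, 8, 41, 66, 76, 91]

11


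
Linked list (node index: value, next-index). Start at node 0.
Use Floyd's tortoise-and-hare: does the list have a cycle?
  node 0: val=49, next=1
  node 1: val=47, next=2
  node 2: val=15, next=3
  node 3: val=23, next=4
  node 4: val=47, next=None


Floyd's tortoise (slow, +1) and hare (fast, +2):
  init: slow=0, fast=0
  step 1: slow=1, fast=2
  step 2: slow=2, fast=4
  step 3: fast -> None, no cycle

Cycle: no


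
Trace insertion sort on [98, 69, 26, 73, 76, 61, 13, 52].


Initial: [98, 69, 26, 73, 76, 61, 13, 52]
Insert 69: [69, 98, 26, 73, 76, 61, 13, 52]
Insert 26: [26, 69, 98, 73, 76, 61, 13, 52]
Insert 73: [26, 69, 73, 98, 76, 61, 13, 52]
Insert 76: [26, 69, 73, 76, 98, 61, 13, 52]
Insert 61: [26, 61, 69, 73, 76, 98, 13, 52]
Insert 13: [13, 26, 61, 69, 73, 76, 98, 52]
Insert 52: [13, 26, 52, 61, 69, 73, 76, 98]

Sorted: [13, 26, 52, 61, 69, 73, 76, 98]


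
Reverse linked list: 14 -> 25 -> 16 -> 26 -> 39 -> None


Step 1: curr=14, set curr.next=prev(None) | reversed so far: 14
Step 2: curr=25, set curr.next=prev(14) | reversed so far: 25 -> 14
Step 3: curr=16, set curr.next=prev(25) | reversed so far: 16 -> 25 -> 14
Step 4: curr=26, set curr.next=prev(16) | reversed so far: 26 -> 16 -> 25 -> 14
Step 5: curr=39, set curr.next=prev(26) | reversed so far: 39 -> 26 -> 16 -> 25 -> 14

39 -> 26 -> 16 -> 25 -> 14 -> None


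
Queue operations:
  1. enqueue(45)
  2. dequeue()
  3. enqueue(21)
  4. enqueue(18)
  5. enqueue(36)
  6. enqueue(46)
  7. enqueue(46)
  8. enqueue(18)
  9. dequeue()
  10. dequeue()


enqueue(45) -> [45]
dequeue()->45, []
enqueue(21) -> [21]
enqueue(18) -> [21, 18]
enqueue(36) -> [21, 18, 36]
enqueue(46) -> [21, 18, 36, 46]
enqueue(46) -> [21, 18, 36, 46, 46]
enqueue(18) -> [21, 18, 36, 46, 46, 18]
dequeue()->21, [18, 36, 46, 46, 18]
dequeue()->18, [36, 46, 46, 18]

Final queue: [36, 46, 46, 18]


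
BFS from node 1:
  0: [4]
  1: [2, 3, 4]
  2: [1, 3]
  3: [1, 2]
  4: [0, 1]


Visit 1, enqueue [2, 3, 4]
Visit 2, enqueue []
Visit 3, enqueue []
Visit 4, enqueue [0]
Visit 0, enqueue []

BFS order: [1, 2, 3, 4, 0]


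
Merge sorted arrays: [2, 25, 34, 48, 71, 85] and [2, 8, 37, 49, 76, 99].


Take 2 from A
Take 2 from B
Take 8 from B
Take 25 from A
Take 34 from A
Take 37 from B
Take 48 from A
Take 49 from B
Take 71 from A
Take 76 from B
Take 85 from A

Merged: [2, 2, 8, 25, 34, 37, 48, 49, 71, 76, 85, 99]


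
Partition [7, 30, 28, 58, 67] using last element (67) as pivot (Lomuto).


Pivot: 67
  7 <= 67: advance i (no swap)
  30 <= 67: advance i (no swap)
  28 <= 67: advance i (no swap)
  58 <= 67: advance i (no swap)
Place pivot at 4: [7, 30, 28, 58, 67]

Partitioned: [7, 30, 28, 58, 67]


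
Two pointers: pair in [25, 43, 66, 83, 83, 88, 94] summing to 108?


lo=0(25)+hi=6(94)=119
lo=0(25)+hi=5(88)=113
lo=0(25)+hi=4(83)=108

Yes: 25+83=108


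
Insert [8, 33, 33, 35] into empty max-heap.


Insert 8: [8]
Insert 33: [33, 8]
Insert 33: [33, 8, 33]
Insert 35: [35, 33, 33, 8]

Final heap: [35, 33, 33, 8]


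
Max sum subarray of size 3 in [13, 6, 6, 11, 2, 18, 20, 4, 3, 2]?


[0:3]: 25
[1:4]: 23
[2:5]: 19
[3:6]: 31
[4:7]: 40
[5:8]: 42
[6:9]: 27
[7:10]: 9

Max: 42 at [5:8]


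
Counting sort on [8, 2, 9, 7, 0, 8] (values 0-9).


Input: [8, 2, 9, 7, 0, 8]
Counts: [1, 0, 1, 0, 0, 0, 0, 1, 2, 1]

Sorted: [0, 2, 7, 8, 8, 9]


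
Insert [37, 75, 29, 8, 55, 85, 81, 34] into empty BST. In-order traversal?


Insert 37: root
Insert 75: R from 37
Insert 29: L from 37
Insert 8: L from 37 -> L from 29
Insert 55: R from 37 -> L from 75
Insert 85: R from 37 -> R from 75
Insert 81: R from 37 -> R from 75 -> L from 85
Insert 34: L from 37 -> R from 29

In-order: [8, 29, 34, 37, 55, 75, 81, 85]


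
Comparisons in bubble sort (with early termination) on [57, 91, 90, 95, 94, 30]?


Algorithm: bubble sort (with early termination)
Input: [57, 91, 90, 95, 94, 30]
Sorted: [30, 57, 90, 91, 94, 95]

15


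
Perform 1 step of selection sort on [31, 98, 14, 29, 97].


Initial: [31, 98, 14, 29, 97]
Step 1: min=14 at 2
  Swap: [14, 98, 31, 29, 97]

After 1 step: [14, 98, 31, 29, 97]


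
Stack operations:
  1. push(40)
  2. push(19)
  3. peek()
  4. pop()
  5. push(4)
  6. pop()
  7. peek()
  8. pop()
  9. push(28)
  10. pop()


push(40) -> [40]
push(19) -> [40, 19]
peek()->19
pop()->19, [40]
push(4) -> [40, 4]
pop()->4, [40]
peek()->40
pop()->40, []
push(28) -> [28]
pop()->28, []

Final stack: []


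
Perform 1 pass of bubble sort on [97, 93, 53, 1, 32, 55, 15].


Initial: [97, 93, 53, 1, 32, 55, 15]
Pass 1: [93, 53, 1, 32, 55, 15, 97] (6 swaps)

After 1 pass: [93, 53, 1, 32, 55, 15, 97]


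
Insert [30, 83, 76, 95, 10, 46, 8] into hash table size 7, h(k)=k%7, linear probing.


Insert 30: h=2 -> slot 2
Insert 83: h=6 -> slot 6
Insert 76: h=6, 1 probes -> slot 0
Insert 95: h=4 -> slot 4
Insert 10: h=3 -> slot 3
Insert 46: h=4, 1 probes -> slot 5
Insert 8: h=1 -> slot 1

Table: [76, 8, 30, 10, 95, 46, 83]


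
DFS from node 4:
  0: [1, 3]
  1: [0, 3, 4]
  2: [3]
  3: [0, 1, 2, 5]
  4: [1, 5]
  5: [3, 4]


Visit 4, push [5, 1]
Visit 1, push [3, 0]
Visit 0, push [3]
Visit 3, push [5, 2]
Visit 2, push []
Visit 5, push []

DFS order: [4, 1, 0, 3, 2, 5]


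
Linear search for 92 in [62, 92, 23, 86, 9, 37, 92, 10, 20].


i=0: 62!=92
i=1: 92==92 found!

Found at 1, 2 comps


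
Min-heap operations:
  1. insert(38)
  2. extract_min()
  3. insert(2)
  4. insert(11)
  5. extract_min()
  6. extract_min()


insert(38) -> [38]
extract_min()->38, []
insert(2) -> [2]
insert(11) -> [2, 11]
extract_min()->2, [11]
extract_min()->11, []

Final heap: []


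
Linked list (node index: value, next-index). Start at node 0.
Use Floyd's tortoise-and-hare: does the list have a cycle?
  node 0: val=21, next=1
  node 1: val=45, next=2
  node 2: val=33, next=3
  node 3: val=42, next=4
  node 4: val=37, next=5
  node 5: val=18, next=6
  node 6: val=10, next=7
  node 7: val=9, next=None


Floyd's tortoise (slow, +1) and hare (fast, +2):
  init: slow=0, fast=0
  step 1: slow=1, fast=2
  step 2: slow=2, fast=4
  step 3: slow=3, fast=6
  step 4: fast 6->7->None, no cycle

Cycle: no


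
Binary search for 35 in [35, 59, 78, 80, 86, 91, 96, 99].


Step 1: lo=0, hi=7, mid=3, val=80
Step 2: lo=0, hi=2, mid=1, val=59
Step 3: lo=0, hi=0, mid=0, val=35

Found at index 0


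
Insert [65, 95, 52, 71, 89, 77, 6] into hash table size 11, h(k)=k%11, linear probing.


Insert 65: h=10 -> slot 10
Insert 95: h=7 -> slot 7
Insert 52: h=8 -> slot 8
Insert 71: h=5 -> slot 5
Insert 89: h=1 -> slot 1
Insert 77: h=0 -> slot 0
Insert 6: h=6 -> slot 6

Table: [77, 89, None, None, None, 71, 6, 95, 52, None, 65]


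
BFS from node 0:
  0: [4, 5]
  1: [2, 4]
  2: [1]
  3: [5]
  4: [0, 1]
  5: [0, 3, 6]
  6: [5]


Visit 0, enqueue [4, 5]
Visit 4, enqueue [1]
Visit 5, enqueue [3, 6]
Visit 1, enqueue [2]
Visit 3, enqueue []
Visit 6, enqueue []
Visit 2, enqueue []

BFS order: [0, 4, 5, 1, 3, 6, 2]


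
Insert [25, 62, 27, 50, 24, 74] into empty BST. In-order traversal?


Insert 25: root
Insert 62: R from 25
Insert 27: R from 25 -> L from 62
Insert 50: R from 25 -> L from 62 -> R from 27
Insert 24: L from 25
Insert 74: R from 25 -> R from 62

In-order: [24, 25, 27, 50, 62, 74]


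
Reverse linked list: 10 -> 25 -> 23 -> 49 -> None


Step 1: curr=10, set curr.next=prev(None) | reversed so far: 10
Step 2: curr=25, set curr.next=prev(10) | reversed so far: 25 -> 10
Step 3: curr=23, set curr.next=prev(25) | reversed so far: 23 -> 25 -> 10
Step 4: curr=49, set curr.next=prev(23) | reversed so far: 49 -> 23 -> 25 -> 10

49 -> 23 -> 25 -> 10 -> None


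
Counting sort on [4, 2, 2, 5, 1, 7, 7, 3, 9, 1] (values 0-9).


Input: [4, 2, 2, 5, 1, 7, 7, 3, 9, 1]
Counts: [0, 2, 2, 1, 1, 1, 0, 2, 0, 1]

Sorted: [1, 1, 2, 2, 3, 4, 5, 7, 7, 9]


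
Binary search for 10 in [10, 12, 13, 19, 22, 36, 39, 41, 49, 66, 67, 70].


Step 1: lo=0, hi=11, mid=5, val=36
Step 2: lo=0, hi=4, mid=2, val=13
Step 3: lo=0, hi=1, mid=0, val=10

Found at index 0


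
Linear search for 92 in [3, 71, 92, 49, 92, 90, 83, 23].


i=0: 3!=92
i=1: 71!=92
i=2: 92==92 found!

Found at 2, 3 comps


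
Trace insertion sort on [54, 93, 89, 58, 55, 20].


Initial: [54, 93, 89, 58, 55, 20]
Insert 93: [54, 93, 89, 58, 55, 20]
Insert 89: [54, 89, 93, 58, 55, 20]
Insert 58: [54, 58, 89, 93, 55, 20]
Insert 55: [54, 55, 58, 89, 93, 20]
Insert 20: [20, 54, 55, 58, 89, 93]

Sorted: [20, 54, 55, 58, 89, 93]


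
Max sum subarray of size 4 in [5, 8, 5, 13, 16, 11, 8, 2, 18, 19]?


[0:4]: 31
[1:5]: 42
[2:6]: 45
[3:7]: 48
[4:8]: 37
[5:9]: 39
[6:10]: 47

Max: 48 at [3:7]


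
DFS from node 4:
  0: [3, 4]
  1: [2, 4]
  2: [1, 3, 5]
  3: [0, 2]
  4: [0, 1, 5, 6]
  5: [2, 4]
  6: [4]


Visit 4, push [6, 5, 1, 0]
Visit 0, push [3]
Visit 3, push [2]
Visit 2, push [5, 1]
Visit 1, push []
Visit 5, push []
Visit 6, push []

DFS order: [4, 0, 3, 2, 1, 5, 6]


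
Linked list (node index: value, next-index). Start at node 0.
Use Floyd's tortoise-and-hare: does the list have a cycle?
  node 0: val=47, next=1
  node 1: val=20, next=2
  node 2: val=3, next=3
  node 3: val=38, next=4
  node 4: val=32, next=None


Floyd's tortoise (slow, +1) and hare (fast, +2):
  init: slow=0, fast=0
  step 1: slow=1, fast=2
  step 2: slow=2, fast=4
  step 3: fast -> None, no cycle

Cycle: no


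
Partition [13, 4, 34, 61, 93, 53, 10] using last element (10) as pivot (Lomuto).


Pivot: 10
  4 <= 10: swap -> [4, 13, 34, 61, 93, 53, 10]
Place pivot at 1: [4, 10, 34, 61, 93, 53, 13]

Partitioned: [4, 10, 34, 61, 93, 53, 13]


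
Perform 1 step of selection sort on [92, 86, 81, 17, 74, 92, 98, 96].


Initial: [92, 86, 81, 17, 74, 92, 98, 96]
Step 1: min=17 at 3
  Swap: [17, 86, 81, 92, 74, 92, 98, 96]

After 1 step: [17, 86, 81, 92, 74, 92, 98, 96]


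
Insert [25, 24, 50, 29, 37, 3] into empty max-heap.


Insert 25: [25]
Insert 24: [25, 24]
Insert 50: [50, 24, 25]
Insert 29: [50, 29, 25, 24]
Insert 37: [50, 37, 25, 24, 29]
Insert 3: [50, 37, 25, 24, 29, 3]

Final heap: [50, 37, 25, 24, 29, 3]


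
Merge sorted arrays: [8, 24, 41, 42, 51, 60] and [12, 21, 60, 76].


Take 8 from A
Take 12 from B
Take 21 from B
Take 24 from A
Take 41 from A
Take 42 from A
Take 51 from A
Take 60 from A

Merged: [8, 12, 21, 24, 41, 42, 51, 60, 60, 76]


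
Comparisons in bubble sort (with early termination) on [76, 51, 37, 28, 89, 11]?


Algorithm: bubble sort (with early termination)
Input: [76, 51, 37, 28, 89, 11]
Sorted: [11, 28, 37, 51, 76, 89]

15
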